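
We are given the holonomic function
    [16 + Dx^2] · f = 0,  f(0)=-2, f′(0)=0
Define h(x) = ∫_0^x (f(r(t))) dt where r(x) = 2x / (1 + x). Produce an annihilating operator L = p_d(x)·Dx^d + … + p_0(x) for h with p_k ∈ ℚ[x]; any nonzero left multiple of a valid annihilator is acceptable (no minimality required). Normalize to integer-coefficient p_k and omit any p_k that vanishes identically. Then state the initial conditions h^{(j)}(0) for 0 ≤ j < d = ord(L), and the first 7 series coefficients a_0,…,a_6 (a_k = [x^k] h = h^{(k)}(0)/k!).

L = 64·Dx + (2 + 6·x + 6·x^2 + 2·x^3)·Dx^2 + (1 + 4·x + 6·x^2 + 4·x^3 + x^4)·Dx^3  (order 3).
h: a_k = 0, -2, 0, 64/3, -32, -448/15, 1664/9, …
ICs: h(0) = 0, h′(0) = -2, h′′(0) = 0.

f: a_k = -2, 0, 16, 0, -64/3, 0, 512/45, …
Substitute x→r, Dx→(1/r')Dx; clear ⇒ L₀.
Integrate: L := L₀·Dx.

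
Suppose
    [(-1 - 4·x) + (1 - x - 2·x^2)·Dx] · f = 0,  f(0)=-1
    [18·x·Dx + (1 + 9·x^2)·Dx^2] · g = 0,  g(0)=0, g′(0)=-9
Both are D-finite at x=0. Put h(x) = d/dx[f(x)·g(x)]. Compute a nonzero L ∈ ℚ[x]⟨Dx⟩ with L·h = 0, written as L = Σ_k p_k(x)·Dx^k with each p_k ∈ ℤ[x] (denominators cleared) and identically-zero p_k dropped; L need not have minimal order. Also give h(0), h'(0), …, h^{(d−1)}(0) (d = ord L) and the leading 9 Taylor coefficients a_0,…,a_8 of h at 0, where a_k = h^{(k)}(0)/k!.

L = (-30 + 2106·x^2 + 3888·x^3 + 11664·x^4) + (15 + 78·x + 27·x^2 + 306·x^3 + 3888·x^4 + 7776·x^5)·Dx + (-2 - 7·x - 59·x^2 + 9·x^3 - 261·x^4 + 648·x^5 + 972·x^6)·Dx^2  (order 2).
h: a_k = 9, 18, 0, 72, 819, 5994/5, -14346/5, -576/7, 1805247/35, …
ICs: h(0) = 9, h′(0) = 18.

f: a_k = -1, -1, -3, -5, -11, -21, -43, -85, -171, …
g: a_k = 0, -9, 0, 27, 0, -729/5, 0, 6561/7, 0, …
Sym-product of L_f,L_g gives L₀ (≤ ord 2).
h₀' ⇒ L via d/dx closure of L₀.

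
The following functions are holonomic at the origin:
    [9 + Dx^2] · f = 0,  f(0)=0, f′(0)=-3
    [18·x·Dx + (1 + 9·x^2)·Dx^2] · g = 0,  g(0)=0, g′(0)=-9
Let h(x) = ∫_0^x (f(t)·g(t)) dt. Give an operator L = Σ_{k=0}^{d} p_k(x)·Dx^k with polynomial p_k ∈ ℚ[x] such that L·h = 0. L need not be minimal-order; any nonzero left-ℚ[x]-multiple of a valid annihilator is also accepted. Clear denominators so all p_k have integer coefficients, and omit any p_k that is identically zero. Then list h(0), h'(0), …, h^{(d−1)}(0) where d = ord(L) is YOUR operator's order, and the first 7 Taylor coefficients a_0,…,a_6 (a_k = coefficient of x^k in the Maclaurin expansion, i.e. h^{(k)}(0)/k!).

L = (810 + 18954·x^2 + 72171·x^4 + 236196·x^6 + 531441·x^8)·Dx + (972·x + 14580·x^3 + 78732·x^5 + 236196·x^7)·Dx^2 + (108 + 2592·x^2 + 13122·x^4 + 52488·x^6 + 118098·x^8)·Dx^3 + (108·x + 1620·x^3 + 8748·x^5 + 26244·x^7)·Dx^4 + (2 + 54·x^2 + 567·x^4 + 2916·x^6 + 6561·x^8)·Dx^5  (order 5).
h: a_k = 0, 0, 0, 9, 0, -243/10, 0, …
ICs: h(0) = 0, h′(0) = 0, h′′(0) = 0, h′′′(0) = 54, h′′′′(0) = 0.

f: a_k = 0, -3, 0, 9/2, 0, -81/40, 0, …
g: a_k = 0, -9, 0, 27, 0, -729/5, 0, …
L₀ := L_f ⊗_s L_g (sym. prod.), ord ≤ 4.
h=∫h₀ ⇒ L = L₀·Dx.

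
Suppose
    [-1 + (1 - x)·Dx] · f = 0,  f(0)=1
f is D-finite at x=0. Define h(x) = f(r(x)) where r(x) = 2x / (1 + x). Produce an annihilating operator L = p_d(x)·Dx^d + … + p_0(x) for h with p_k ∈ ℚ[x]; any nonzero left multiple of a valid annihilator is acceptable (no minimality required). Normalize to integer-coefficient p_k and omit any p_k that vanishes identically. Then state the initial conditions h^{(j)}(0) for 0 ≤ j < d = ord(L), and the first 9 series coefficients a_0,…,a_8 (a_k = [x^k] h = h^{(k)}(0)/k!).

L = 2 + (-1 + x^2)·Dx  (order 1).
h: a_k = 1, 2, 2, 2, 2, 2, 2, 2, 2, …
ICs: h(0) = 1.

f: a_k = 1, 1, 1, 1, 1, 1, 1, 1, 1, …
Substitute x→r, Dx→(1/r')Dx; clear ⇒ L₀.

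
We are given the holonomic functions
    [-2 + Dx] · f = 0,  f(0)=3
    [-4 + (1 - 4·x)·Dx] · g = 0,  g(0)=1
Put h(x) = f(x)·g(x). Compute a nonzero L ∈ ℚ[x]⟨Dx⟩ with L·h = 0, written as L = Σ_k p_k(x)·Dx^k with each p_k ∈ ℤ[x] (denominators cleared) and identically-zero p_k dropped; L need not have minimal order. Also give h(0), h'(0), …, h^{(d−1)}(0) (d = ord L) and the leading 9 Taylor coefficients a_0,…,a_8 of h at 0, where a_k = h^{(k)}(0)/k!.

L = (6 - 8·x) + (-1 + 4·x)·Dx  (order 1).
h: a_k = 3, 18, 78, 316, 1266, 25324/5, 303892/15, 2836328/35, 34035938/105, …
ICs: h(0) = 3.

f: a_k = 3, 6, 6, 4, 2, 4/5, 4/15, 8/105, 2/105, …
g: a_k = 1, 4, 16, 64, 256, 1024, 4096, 16384, 65536, …
Sym-product of L_f,L_g gives L₀ (≤ ord 1).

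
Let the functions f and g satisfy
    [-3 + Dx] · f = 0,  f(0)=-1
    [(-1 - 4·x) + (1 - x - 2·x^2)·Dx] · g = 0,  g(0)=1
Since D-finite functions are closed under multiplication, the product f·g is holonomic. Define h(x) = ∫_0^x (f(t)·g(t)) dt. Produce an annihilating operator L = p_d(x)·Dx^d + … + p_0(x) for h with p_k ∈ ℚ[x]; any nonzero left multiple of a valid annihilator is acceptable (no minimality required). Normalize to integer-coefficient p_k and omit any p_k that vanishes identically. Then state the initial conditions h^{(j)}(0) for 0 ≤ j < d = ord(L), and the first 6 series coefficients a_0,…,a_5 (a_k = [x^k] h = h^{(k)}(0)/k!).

f: a_k = -1, -3, -9/2, -9/2, -27/8, -81/40, …
g: a_k = 1, 1, 3, 5, 11, 21, …
L₀ := L_f ⊗_s L_g (sym. prod.), ord ≤ 1.
∫: right-multiply L₀ by Dx.
L = (4 + x - 6·x^2)·Dx + (-1 + x + 2·x^2)·Dx^2  (order 2).
h: a_k = 0, -1, -2, -7/2, -23/4, -379/40, …
ICs: h(0) = 0, h′(0) = -1.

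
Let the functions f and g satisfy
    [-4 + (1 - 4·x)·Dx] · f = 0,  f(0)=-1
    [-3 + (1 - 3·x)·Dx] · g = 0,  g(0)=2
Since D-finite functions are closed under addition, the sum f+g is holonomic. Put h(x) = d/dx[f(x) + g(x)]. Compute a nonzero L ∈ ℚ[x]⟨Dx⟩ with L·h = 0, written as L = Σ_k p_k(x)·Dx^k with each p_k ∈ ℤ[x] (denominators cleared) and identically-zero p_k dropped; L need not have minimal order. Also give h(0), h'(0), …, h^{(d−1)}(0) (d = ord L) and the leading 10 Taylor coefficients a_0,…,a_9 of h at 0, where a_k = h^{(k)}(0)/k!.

L = 72 + (-21 + 72·x)·Dx + (1 - 7·x + 12·x^2)·Dx^2  (order 2).
h: a_k = 2, 4, -30, -376, -2690, -15828, -84070, -419312, -2005002, -9304780, …
ICs: h(0) = 2, h′(0) = 4.

f: a_k = -1, -4, -16, -64, -256, -1024, -4096, -16384, -65536, -262144, …
g: a_k = 2, 6, 18, 54, 162, 486, 1458, 4374, 13122, 39366, …
h₀=f+g: left-lcm gives L₀, ord ≤ 2.
h=h₀': d/dx-closure on L₀ ⇒ L.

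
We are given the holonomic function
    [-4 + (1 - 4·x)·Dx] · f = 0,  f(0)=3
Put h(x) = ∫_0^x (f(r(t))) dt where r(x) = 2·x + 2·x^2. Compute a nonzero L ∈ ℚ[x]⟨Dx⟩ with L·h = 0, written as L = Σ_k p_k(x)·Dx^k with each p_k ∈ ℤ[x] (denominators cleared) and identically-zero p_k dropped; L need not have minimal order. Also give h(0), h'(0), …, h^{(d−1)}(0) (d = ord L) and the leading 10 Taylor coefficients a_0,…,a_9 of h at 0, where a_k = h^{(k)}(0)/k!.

f: a_k = 3, 12, 48, 192, 768, 3072, 12288, 49152, 196608, 786432, …
Substitute x→r, Dx→(1/r')Dx; clear ⇒ L₀.
Integrate: L := L₀·Dx.
L = (8 + 16·x)·Dx + (-1 + 8·x + 8·x^2)·Dx^2  (order 2).
h: a_k = 0, 3, 12, 72, 480, 17088/5, 25344, 1353216/7, 1505280, 11907072, …
ICs: h(0) = 0, h′(0) = 3.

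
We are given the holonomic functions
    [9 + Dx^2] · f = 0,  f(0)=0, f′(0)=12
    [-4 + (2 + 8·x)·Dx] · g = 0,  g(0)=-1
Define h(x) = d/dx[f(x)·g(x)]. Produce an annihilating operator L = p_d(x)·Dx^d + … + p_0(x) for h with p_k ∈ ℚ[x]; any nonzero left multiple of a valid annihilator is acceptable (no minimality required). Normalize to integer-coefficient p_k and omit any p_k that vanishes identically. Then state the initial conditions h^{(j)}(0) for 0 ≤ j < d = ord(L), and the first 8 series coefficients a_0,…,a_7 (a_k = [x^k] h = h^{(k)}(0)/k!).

f: a_k = 0, 12, 0, -18, 0, 81/10, 0, -243/140, …
g: a_k = -1, -2, 2, -4, 10, -28, 84, -264, …
Sym-product of L_f,L_g gives L₀ (≤ ord 2).
Differentiate: ansatz ord ≤ ord L₀ ⇒ L.
L = (131 + 1392·x + 4512·x^2 + 6912·x^3 + 6912·x^4) + (4 - 80·x - 576·x^2 - 768·x^3)·Dx + (7 + 80·x + 352·x^2 + 768·x^3 + 768·x^4)·Dx^2  (order 2).
h: a_k = -12, -48, 126, -48, 759/2, -8406/5, 118431/20, -150804/7, …
ICs: h(0) = -12, h′(0) = -48.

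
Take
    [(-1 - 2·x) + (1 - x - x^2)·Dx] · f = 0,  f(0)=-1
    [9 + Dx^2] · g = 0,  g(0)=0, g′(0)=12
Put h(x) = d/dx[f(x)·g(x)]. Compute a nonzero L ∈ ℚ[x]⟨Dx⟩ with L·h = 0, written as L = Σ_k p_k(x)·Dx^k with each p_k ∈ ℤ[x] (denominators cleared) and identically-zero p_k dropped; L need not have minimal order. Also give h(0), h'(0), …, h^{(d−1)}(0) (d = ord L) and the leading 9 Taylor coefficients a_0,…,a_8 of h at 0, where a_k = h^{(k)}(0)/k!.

L = (3 - 162·x - 81·x^2 + 162·x^3 + 81·x^4) + (-12 - 6·x + 54·x^2 + 36·x^3)·Dx + (7 - 16·x - 7·x^2 + 18·x^3 + 9·x^4)·Dx^2  (order 2).
h: a_k = -12, -24, -18, -72, -321/2, -1503/5, -2253/4, -36558/35, -425871/224, …
ICs: h(0) = -12, h′(0) = -24.

f: a_k = -1, -1, -2, -3, -5, -8, -13, -21, -34, …
g: a_k = 0, 12, 0, -18, 0, 81/10, 0, -243/140, 0, …
h₀=f·g: eliminate ⇒ L₀, order ≤ 1·2.
Derive L from L₀ (diff closure).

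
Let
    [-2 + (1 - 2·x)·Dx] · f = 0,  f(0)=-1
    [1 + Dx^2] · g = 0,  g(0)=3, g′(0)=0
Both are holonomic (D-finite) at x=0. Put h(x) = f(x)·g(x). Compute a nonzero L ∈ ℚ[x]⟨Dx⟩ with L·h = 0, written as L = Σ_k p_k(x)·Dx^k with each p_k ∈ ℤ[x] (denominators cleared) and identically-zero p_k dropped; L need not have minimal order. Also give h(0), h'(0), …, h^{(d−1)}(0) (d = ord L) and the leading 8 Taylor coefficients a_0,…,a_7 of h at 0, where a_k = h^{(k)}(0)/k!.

L = (-1 + 2·x) + 4·Dx + (-1 + 2·x)·Dx^2  (order 2).
h: a_k = -3, -6, -21/2, -21, -337/8, -337/4, -40439/240, -40439/120, …
ICs: h(0) = -3, h′(0) = -6.

f: a_k = -1, -2, -4, -8, -16, -32, -64, -128, …
g: a_k = 3, 0, -3/2, 0, 1/8, 0, -1/240, 0, …
Product ⇒ symmetric product L₀, ord ≤ 2.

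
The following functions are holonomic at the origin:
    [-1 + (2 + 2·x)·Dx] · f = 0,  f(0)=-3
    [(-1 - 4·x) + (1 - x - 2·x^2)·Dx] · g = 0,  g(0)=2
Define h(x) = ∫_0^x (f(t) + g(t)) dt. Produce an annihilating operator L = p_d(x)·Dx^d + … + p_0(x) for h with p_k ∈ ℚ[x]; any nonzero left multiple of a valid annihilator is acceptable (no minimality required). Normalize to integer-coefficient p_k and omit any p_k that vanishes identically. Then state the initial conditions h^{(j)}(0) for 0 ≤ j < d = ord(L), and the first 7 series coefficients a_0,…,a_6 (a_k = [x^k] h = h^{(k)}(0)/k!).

L = (13 + 26·x + 40·x^2)·Dx + (-25 - 69·x - 144·x^2 - 100·x^3)·Dx^2 + (2 + 20·x - 6·x^2 - 64·x^3 - 40·x^4)·Dx^3  (order 3).
h: a_k = 0, -1, 1/4, 17/8, 157/64, 2831/640, 3577/512, …
ICs: h(0) = 0, h′(0) = -1, h′′(0) = 1/2.

f: a_k = -3, -3/2, 3/8, -3/16, 15/128, -21/256, 63/1024, …
g: a_k = 2, 2, 6, 10, 22, 42, 86, …
L₀ := lclm(L_f,L_g); ord L₀ ≤ 1+1.
∫: right-multiply L₀ by Dx.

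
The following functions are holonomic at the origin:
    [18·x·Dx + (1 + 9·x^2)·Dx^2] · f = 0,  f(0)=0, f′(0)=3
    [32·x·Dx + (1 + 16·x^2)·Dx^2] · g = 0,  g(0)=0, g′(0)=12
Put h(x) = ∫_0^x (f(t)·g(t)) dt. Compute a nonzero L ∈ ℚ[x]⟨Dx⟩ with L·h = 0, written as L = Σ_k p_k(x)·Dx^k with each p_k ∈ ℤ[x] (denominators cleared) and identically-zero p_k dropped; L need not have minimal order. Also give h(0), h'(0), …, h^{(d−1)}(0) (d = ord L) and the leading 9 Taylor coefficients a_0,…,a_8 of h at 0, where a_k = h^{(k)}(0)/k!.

f: a_k = 0, 3, 0, -9, 0, 243/5, 0, -2187/7, 0, …
g: a_k = 0, 12, 0, -64, 0, 3072/5, 0, -49152/7, 0, …
Sym-product of L_f,L_g gives L₀ (≤ ord 4).
Integrate: L := L₀·Dx.
L = (-3456·x - 144000·x^3 - 1327104·x^5 + 4147200·x^7 + 71663616·x^9)·Dx^2 + (-100 - 11532·x^2 - 259200·x^4 - 1161216·x^6 + 14515200·x^8 + 107495424·x^10)·Dx^3 + (-200·x - 7880·x^3 - 86400·x^5 + 194112·x^7 + 8294400·x^9 + 35831808·x^11)·Dx^4 + (-1 - 50·x^2 - 769·x^4 + 110736·x^8 + 1036800·x^10 + 2985984·x^12)·Dx^5  (order 5).
h: a_k = 0, 0, 0, 12, 0, -60, 0, 15012/35, 0, …
ICs: h(0) = 0, h′(0) = 0, h′′(0) = 0, h′′′(0) = 72, h′′′′(0) = 0.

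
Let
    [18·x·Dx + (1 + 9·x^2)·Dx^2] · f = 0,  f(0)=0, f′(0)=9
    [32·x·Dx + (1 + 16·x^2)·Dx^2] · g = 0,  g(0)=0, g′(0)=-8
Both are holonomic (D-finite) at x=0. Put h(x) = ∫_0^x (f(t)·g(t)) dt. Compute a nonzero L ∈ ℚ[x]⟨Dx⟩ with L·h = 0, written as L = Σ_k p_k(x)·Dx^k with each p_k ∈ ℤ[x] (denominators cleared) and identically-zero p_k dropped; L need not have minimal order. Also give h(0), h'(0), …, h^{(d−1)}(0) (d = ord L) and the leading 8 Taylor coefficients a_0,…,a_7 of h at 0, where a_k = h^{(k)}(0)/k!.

L = (-3456·x - 144000·x^3 - 1327104·x^5 + 4147200·x^7 + 71663616·x^9)·Dx^2 + (-100 - 11532·x^2 - 259200·x^4 - 1161216·x^6 + 14515200·x^8 + 107495424·x^10)·Dx^3 + (-200·x - 7880·x^3 - 86400·x^5 + 194112·x^7 + 8294400·x^9 + 35831808·x^11)·Dx^4 + (-1 - 50·x^2 - 769·x^4 + 110736·x^8 + 1036800·x^10 + 2985984·x^12)·Dx^5  (order 5).
h: a_k = 0, 0, 0, -24, 0, 120, 0, -30024/35, …
ICs: h(0) = 0, h′(0) = 0, h′′(0) = 0, h′′′(0) = -144, h′′′′(0) = 0.

f: a_k = 0, 9, 0, -27, 0, 729/5, 0, -6561/7, …
g: a_k = 0, -8, 0, 128/3, 0, -2048/5, 0, 32768/7, …
f·g: L₀ = L_f ⊗_s L_g, ord ≤ 2·2.
∫: right-multiply L₀ by Dx.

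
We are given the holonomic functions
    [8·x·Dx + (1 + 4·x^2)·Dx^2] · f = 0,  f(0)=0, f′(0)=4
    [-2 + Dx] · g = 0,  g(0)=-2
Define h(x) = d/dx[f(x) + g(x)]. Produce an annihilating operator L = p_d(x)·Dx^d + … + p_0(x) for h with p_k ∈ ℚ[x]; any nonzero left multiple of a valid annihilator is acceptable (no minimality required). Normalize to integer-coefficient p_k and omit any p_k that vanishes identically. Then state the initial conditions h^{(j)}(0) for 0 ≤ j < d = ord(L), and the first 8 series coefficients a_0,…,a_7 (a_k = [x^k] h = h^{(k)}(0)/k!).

L = (8 - 32·x - 32·x^2) + (-6 + 12·x + 8·x^2 - 16·x^3)·Dx + (1 + 2·x + 4·x^2 + 8·x^3)·Dx^2  (order 2).
h: a_k = 0, -8, -24, -16/3, 184/3, -16/15, -11536/45, -32/315, …
ICs: h(0) = 0, h′(0) = -8.

f: a_k = 0, 4, 0, -16/3, 0, 64/5, 0, -256/7, …
g: a_k = -2, -4, -4, -8/3, -4/3, -8/15, -8/45, -16/315, …
Sum ⇒ L₀ = lclm(L_f,L_g) in ℚ(x)⟨Dx⟩.
h₀' ⇒ L via d/dx closure of L₀.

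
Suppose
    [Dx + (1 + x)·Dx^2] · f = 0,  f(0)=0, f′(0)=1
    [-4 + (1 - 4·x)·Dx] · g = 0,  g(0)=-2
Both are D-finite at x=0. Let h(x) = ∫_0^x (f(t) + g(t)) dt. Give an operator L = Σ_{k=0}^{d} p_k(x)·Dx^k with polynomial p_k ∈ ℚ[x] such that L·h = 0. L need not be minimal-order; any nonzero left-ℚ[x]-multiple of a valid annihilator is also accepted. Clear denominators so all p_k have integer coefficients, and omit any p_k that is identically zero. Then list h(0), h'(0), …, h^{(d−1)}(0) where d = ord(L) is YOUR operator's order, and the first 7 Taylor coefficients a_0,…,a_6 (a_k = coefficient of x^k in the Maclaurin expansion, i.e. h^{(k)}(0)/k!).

L = (-112 - 32·x)·Dx^2 + (-94 - 208·x - 64·x^2)·Dx^3 + (9 - 23·x - 48·x^2 - 16·x^3)·Dx^4  (order 4).
h: a_k = 0, -2, -7/2, -65/6, -383/12, -2049/20, -3413/10, …
ICs: h(0) = 0, h′(0) = -2, h′′(0) = -7, h′′′(0) = -65.

f: a_k = 0, 1, -1/2, 1/3, -1/4, 1/5, -1/6, …
g: a_k = -2, -8, -32, -128, -512, -2048, -8192, …
f+g: L₀ = lclm(L_f,L_g), ord ≤ 2+1.
h=∫₀ˣh₀: take L = L₀·Dx.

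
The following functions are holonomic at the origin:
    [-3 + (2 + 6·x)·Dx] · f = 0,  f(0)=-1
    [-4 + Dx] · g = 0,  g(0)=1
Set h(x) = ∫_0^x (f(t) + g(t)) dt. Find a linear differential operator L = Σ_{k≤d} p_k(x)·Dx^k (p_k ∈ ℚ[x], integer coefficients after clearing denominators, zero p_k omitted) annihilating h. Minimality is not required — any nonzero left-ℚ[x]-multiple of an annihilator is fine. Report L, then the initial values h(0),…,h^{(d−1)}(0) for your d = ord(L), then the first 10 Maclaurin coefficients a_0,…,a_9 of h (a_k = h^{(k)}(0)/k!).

f: a_k = -1, -3/2, 9/8, -27/16, 405/128, -1701/256, 15309/1024, -72171/2048, 2814669/32768, -14073345/65536, …
g: a_k = 1, 4, 8, 32/3, 32/3, 128/15, 256/45, 1024/315, 512/315, 2048/2835, …
Sum ⇒ L₀ = lclm(L_f,L_g) in ℚ(x)⟨Dx⟩.
∫: right-multiply L₀ by Dx.
L = (132 + 288·x)·Dx + (-73 - 384·x - 576·x^2)·Dx^2 + (10 + 78·x + 144·x^2)·Dx^3  (order 3).
h: a_k = 0, 0, 5/4, 73/24, 431/192, 5311/1920, 7253/23040, 951049/322560, -20636713/5160960, 903397951/92897280, …
ICs: h(0) = 0, h′(0) = 0, h′′(0) = 5/2.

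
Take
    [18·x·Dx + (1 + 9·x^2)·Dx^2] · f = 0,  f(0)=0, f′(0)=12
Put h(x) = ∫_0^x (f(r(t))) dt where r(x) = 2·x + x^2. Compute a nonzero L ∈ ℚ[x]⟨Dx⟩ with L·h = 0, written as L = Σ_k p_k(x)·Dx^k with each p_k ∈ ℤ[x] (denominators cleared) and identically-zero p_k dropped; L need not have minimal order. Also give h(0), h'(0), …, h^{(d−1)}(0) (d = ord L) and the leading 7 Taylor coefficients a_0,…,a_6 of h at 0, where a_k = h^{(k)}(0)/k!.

f: a_k = 0, 12, 0, -36, 0, 972/5, 0, …
Substitute x→r, Dx→(1/r')Dx; clear ⇒ L₀.
Integrate: L := L₀·Dx.
L = (-1 + 72·x + 144·x^2 + 108·x^3 + 27·x^4)·Dx^2 + (1 + x + 36·x^2 + 72·x^3 + 45·x^4 + 9·x^5)·Dx^3  (order 3).
h: a_k = 0, 0, 12, 4, -72, -432/5, 5004/5, …
ICs: h(0) = 0, h′(0) = 0, h′′(0) = 24.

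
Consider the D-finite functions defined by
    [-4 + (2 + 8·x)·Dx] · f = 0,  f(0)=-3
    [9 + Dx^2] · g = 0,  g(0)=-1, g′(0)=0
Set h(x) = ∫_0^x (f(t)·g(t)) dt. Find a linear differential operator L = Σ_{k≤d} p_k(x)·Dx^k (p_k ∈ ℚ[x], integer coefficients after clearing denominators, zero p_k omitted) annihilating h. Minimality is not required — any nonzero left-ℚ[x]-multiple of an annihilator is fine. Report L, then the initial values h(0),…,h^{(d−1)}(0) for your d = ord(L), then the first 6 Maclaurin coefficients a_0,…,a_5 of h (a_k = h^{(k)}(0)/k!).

f: a_k = -3, -6, 6, -12, 30, -84, …
g: a_k = -1, 0, 9/2, 0, -27/8, 0, …
h₀=f·g: eliminate ⇒ L₀, order ≤ 1·2.
h=∫₀ˣh₀: take L = L₀·Dx.
L = (21 + 72·x + 144·x^2)·Dx + (-4 - 16·x)·Dx^2 + (1 + 8·x + 16·x^2)·Dx^3  (order 3).
h: a_k = 0, 3, 3, -13/2, -15/4, 57/40, …
ICs: h(0) = 0, h′(0) = 3, h′′(0) = 6.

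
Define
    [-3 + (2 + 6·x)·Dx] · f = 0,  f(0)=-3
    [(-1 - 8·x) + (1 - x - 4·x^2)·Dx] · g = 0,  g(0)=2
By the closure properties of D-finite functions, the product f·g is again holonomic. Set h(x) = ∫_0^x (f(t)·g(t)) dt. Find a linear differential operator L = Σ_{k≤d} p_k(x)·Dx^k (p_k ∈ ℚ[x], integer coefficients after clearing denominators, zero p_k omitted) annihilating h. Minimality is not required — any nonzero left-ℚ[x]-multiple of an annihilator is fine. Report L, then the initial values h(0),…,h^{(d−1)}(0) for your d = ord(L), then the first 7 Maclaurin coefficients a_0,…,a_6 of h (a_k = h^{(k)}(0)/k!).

L = (5 + 19·x + 36·x^2)·Dx + (-2 - 4·x + 14·x^2 + 24·x^3)·Dx^2  (order 2).
h: a_k = 0, -6, -15/2, -43/4, -819/32, -13593/320, -28235/256, …
ICs: h(0) = 0, h′(0) = -6.

f: a_k = -3, -9/2, 27/8, -81/16, 1215/128, -5103/256, 45927/1024, …
g: a_k = 2, 2, 10, 18, 58, 130, 362, …
Sym-product of L_f,L_g gives L₀ (≤ ord 1).
h=∫₀ˣh₀: take L = L₀·Dx.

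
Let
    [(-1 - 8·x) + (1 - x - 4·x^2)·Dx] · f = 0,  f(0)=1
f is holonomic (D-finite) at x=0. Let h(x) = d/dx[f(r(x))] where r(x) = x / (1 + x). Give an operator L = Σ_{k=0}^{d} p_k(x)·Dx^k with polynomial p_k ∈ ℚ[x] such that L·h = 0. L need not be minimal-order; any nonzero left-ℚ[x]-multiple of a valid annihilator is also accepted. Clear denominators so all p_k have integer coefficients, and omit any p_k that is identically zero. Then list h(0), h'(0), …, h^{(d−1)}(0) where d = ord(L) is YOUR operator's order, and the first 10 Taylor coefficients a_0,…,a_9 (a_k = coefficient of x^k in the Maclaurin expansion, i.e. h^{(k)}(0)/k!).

L = (8 + 24·x + 120·x^2 + 72·x^3) + (-1 - 11·x - 15·x^2 + 31·x^3 + 36·x^4)·Dx  (order 1).
h: a_k = 1, 8, 0, 64, -80, 480, -1008, 3712, -9360, 28960, …
ICs: h(0) = 1.

f: a_k = 1, 1, 5, 9, 29, 65, 181, 441, 1165, 2929, …
h₀=f(r): pull back L_f along r ⇒ L₀.
h=h₀': d/dx-closure on L₀ ⇒ L.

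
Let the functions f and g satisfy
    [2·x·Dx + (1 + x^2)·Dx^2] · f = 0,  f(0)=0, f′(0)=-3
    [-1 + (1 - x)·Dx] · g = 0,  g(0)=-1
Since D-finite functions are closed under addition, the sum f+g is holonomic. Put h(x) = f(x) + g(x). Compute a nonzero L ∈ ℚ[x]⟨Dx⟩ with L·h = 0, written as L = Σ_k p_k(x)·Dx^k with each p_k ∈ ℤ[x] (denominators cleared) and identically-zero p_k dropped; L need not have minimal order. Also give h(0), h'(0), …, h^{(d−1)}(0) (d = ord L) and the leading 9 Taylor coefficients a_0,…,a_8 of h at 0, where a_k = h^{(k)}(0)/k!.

L = (2 - 8·x - 6·x^2)·Dx + (-4 + 2·x - 4·x^2 - 6·x^3)·Dx^2 + (1 - x^4)·Dx^3  (order 3).
h: a_k = -1, -4, -1, 0, -1, -8/5, -1, -4/7, -1, …
ICs: h(0) = -1, h′(0) = -4, h′′(0) = -2.

f: a_k = 0, -3, 0, 1, 0, -3/5, 0, 3/7, 0, …
g: a_k = -1, -1, -1, -1, -1, -1, -1, -1, -1, …
L₀ := lclm(L_f,L_g); ord L₀ ≤ 2+1.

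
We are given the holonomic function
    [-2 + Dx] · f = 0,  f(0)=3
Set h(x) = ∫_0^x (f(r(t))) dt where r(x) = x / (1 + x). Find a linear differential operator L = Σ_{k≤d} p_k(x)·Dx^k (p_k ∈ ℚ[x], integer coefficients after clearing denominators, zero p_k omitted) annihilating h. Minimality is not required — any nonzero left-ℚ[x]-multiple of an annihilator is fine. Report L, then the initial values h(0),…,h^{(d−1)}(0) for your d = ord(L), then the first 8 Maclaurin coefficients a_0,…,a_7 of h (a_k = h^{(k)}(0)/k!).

L = -2·Dx + (1 + 2·x + x^2)·Dx^2  (order 2).
h: a_k = 0, 3, 3, 0, -1/2, 2/5, -1/5, 4/105, …
ICs: h(0) = 0, h′(0) = 3.

f: a_k = 3, 6, 6, 4, 2, 4/5, 4/15, 8/105, …
L₀ from L_f via x↦r, Dx↦r'^{-1}Dx.
h=∫h₀ ⇒ L = L₀·Dx.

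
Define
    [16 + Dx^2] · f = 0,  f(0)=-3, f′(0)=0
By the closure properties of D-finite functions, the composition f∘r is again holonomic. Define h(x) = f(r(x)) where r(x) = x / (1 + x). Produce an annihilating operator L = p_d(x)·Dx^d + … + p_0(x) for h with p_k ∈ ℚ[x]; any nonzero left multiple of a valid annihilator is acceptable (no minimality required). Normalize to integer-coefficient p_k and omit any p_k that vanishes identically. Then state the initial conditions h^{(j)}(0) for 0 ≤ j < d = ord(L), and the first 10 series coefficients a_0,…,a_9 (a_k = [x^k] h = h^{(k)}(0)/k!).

f: a_k = -3, 0, 24, 0, -32, 0, 256/15, 0, -512/105, 0, …
h₀=f(r): pull back L_f along r ⇒ L₀.
L = 16 + (2 + 6·x + 6·x^2 + 2·x^3)·Dx + (1 + 4·x + 6·x^2 + 4·x^3 + x^4)·Dx^2  (order 2).
h: a_k = -3, 0, 24, -48, 40, 32, -2744/15, 1968/5, -12568/21, 71744/105, …
ICs: h(0) = -3, h′(0) = 0.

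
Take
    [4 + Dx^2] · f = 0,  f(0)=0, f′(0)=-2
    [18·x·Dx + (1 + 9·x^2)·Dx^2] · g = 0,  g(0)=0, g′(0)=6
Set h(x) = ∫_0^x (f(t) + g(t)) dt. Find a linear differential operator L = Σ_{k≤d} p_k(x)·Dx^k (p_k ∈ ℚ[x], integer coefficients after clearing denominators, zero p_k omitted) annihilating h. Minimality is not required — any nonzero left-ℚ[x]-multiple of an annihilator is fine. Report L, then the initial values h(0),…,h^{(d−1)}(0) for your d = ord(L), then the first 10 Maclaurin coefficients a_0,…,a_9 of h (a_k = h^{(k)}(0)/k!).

f: a_k = 0, -2, 0, 4/3, 0, -4/15, 0, 8/315, 0, -4/2835, …
g: a_k = 0, 6, 0, -18, 0, 486/5, 0, -4374/7, 0, 4374, …
Weyl lclm of L_f,L_g ⇒ L₀ (ord ≤ 4).
Integrate: L := L₀·Dx.
L = (-3744·x + 37584·x^3 + 11664·x^5)·Dx^2 + (-28 + 864·x^2 + 10692·x^4 + 5832·x^6)·Dx^3 + (-936·x + 9396·x^3 + 2916·x^5)·Dx^4 + (-7 + 216·x^2 + 2673·x^4 + 1458·x^6)·Dx^5  (order 5).
h: a_k = 0, 0, 2, 0, -25/6, 0, 727/45, 0, -98411/1260, 0, …
ICs: h(0) = 0, h′(0) = 0, h′′(0) = 4, h′′′(0) = 0, h′′′′(0) = -100.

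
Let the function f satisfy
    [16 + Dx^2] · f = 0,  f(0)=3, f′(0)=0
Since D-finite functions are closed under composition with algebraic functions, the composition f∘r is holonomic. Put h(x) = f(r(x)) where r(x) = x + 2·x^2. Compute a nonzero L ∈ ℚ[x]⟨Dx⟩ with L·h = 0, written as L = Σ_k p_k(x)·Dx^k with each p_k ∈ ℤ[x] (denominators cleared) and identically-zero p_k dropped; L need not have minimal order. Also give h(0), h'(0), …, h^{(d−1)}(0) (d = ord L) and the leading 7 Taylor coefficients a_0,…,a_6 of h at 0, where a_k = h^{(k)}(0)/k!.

L = (16 + 192·x + 768·x^2 + 1024·x^3) - 4·Dx + (1 + 4·x)·Dx^2  (order 2).
h: a_k = 3, 0, -24, -96, -64, 256, 11264/15, …
ICs: h(0) = 3, h′(0) = 0.

f: a_k = 3, 0, -24, 0, 32, 0, -256/15, …
Substitute x→r, Dx→(1/r')Dx; clear ⇒ L₀.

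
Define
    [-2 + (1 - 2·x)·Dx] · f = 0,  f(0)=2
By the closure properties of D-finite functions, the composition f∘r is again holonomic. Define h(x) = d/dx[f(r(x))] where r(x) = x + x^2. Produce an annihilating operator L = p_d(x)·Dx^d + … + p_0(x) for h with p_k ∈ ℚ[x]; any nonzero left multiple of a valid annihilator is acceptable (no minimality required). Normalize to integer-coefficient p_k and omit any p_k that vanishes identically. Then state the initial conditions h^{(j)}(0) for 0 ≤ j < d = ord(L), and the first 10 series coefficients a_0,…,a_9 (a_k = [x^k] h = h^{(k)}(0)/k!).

L = (6 + 12·x + 12·x^2) + (-1 + 6·x^2 + 4·x^3)·Dx  (order 1).
h: a_k = 4, 24, 96, 352, 1200, 3936, 12544, 39168, 120384, 365440, …
ICs: h(0) = 4.

f: a_k = 2, 4, 8, 16, 32, 64, 128, 256, 512, 1024, …
Substitute x→r, Dx→(1/r')Dx; clear ⇒ L₀.
h₀' ⇒ L via d/dx closure of L₀.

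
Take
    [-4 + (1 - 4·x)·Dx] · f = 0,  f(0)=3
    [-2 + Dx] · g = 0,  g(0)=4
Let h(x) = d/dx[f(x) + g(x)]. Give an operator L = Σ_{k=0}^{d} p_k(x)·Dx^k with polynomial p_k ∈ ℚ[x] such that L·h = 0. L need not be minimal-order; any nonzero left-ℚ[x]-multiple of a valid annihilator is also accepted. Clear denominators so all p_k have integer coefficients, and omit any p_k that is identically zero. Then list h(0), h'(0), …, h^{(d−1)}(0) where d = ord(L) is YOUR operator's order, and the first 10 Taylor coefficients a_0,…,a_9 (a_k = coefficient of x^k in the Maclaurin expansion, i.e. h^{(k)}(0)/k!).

f: a_k = 3, 12, 48, 192, 768, 3072, 12288, 49152, 196608, 786432, …
g: a_k = 4, 8, 8, 16/3, 8/3, 16/15, 16/45, 32/315, 8/315, 16/2835, …
h₀=f+g: left-lcm gives L₀, ord ≤ 2.
h=h₀': d/dx-closure on L₀ ⇒ L.
L = (80 + 64·x) + (-46 - 16·x + 32·x^2)·Dx + (3 - 8·x - 16·x^2)·Dx^2  (order 2).
h: a_k = 20, 112, 592, 9248/3, 46096/3, 1105952/15, 15482912/45, 495452224/315, 2229534736/315, 89181388832/2835, …
ICs: h(0) = 20, h′(0) = 112.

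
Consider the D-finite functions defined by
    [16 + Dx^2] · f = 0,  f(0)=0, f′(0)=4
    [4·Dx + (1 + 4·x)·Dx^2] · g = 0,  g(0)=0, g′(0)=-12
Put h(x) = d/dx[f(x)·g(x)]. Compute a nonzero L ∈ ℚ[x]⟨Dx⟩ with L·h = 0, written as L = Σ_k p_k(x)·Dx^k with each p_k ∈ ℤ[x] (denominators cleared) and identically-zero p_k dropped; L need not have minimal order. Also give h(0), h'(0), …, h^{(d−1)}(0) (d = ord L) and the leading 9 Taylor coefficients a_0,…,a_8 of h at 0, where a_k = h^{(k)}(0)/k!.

f: a_k = 0, 4, 0, -32/3, 0, 128/15, 0, -1024/315, 0, …
g: a_k = 0, -12, 24, -64, 192, -3072/5, 2048, -49152/7, 24576, …
h₀=f·g: eliminate ⇒ L₀, order ≤ 2·2.
h=h₀': d/dx-closure on L₀ ⇒ L.
L = (-6400 - 45056·x - 172032·x^2 + 196608·x^3 + 2818048·x^4 + 6291456·x^5 + 4194304·x^6) + (-1536 - 8192·x + 20480·x^2 + 245760·x^3 + 655360·x^4 + 524288·x^5)·Dx + (-448 - 2816·x - 3584·x^2 + 73728·x^3 + 401408·x^4 + 786432·x^5 + 524288·x^6)·Dx^2 + (-96 - 512·x + 1280·x^2 + 15360·x^3 + 40960·x^4 + 32768·x^5)·Dx^3 + (-3 + 448·x^2 + 3840·x^3 + 14080·x^4 + 24576·x^5 + 16384·x^6)·Dx^4  (order 4).
h: a_k = 0, -96, 288, -512, 2560, -11264, 222208/5, -3702784/21, 4915200/7, …
ICs: h(0) = 0, h′(0) = -96, h′′(0) = 576, h′′′(0) = -3072.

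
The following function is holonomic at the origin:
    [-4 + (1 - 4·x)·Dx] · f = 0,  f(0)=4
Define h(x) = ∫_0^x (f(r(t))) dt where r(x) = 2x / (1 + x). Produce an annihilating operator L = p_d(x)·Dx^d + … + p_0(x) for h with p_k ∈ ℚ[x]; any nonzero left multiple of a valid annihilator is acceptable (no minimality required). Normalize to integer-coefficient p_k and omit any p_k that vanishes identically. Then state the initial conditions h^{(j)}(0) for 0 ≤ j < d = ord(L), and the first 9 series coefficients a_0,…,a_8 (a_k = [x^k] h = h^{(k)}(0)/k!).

f: a_k = 4, 16, 64, 256, 1024, 4096, 16384, 65536, 262144, …
Change of var in L_f (x↦r) gives L₀.
Integrate: L := L₀·Dx.
L = 8·Dx + (-1 + 6·x + 7·x^2)·Dx^2  (order 2).
h: a_k = 0, 4, 16, 224/3, 392, 10976/5, 38416/3, 76832, 470596, …
ICs: h(0) = 0, h′(0) = 4.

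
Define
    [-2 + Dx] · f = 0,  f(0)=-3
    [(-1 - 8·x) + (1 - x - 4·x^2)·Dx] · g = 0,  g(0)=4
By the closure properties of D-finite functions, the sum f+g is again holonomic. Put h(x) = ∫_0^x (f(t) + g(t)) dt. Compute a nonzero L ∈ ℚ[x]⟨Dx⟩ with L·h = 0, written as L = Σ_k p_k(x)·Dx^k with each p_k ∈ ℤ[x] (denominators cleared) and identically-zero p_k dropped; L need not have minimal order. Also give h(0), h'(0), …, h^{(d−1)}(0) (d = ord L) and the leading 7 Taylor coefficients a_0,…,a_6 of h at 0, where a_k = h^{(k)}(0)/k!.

f: a_k = -3, -6, -6, -4, -2, -4/5, -4/15, …
g: a_k = 4, 4, 20, 36, 116, 260, 724, …
h₀=f+g: left-lcm gives L₀, ord ≤ 2.
h=∫₀ˣh₀: take L = L₀·Dx.
L = (16 + 20·x + 240·x^2 + 128·x^3)·Dx + (-6 - 32·x - 124·x^2 + 32·x^3 + 64·x^4)·Dx^2 + (-1 + 11·x + 2·x^2 - 48·x^3 - 32·x^4)·Dx^3  (order 3).
h: a_k = 0, 1, -1, 14/3, 8, 114/5, 216/5, …
ICs: h(0) = 0, h′(0) = 1, h′′(0) = -2.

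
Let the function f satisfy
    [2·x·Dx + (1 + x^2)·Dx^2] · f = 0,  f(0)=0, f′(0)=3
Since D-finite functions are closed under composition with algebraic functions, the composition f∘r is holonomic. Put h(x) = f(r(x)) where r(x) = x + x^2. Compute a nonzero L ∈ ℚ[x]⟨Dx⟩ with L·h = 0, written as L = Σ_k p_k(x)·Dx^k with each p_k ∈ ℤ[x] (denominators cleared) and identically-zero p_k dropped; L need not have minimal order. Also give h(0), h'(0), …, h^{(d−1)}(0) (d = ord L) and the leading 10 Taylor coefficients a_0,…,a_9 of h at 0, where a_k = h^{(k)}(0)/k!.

L = (-2 + 2·x + 8·x^2 + 12·x^3 + 6·x^4)·Dx + (1 + 2·x + x^2 + 4·x^3 + 5·x^4 + 2·x^5)·Dx^2  (order 2).
h: a_k = 0, 3, 3, -1, -3, -12/5, 2, 39/7, 3, -17/3, …
ICs: h(0) = 0, h′(0) = 3.

f: a_k = 0, 3, 0, -1, 0, 3/5, 0, -3/7, 0, 1/3, …
h₀=f(r): pull back L_f along r ⇒ L₀.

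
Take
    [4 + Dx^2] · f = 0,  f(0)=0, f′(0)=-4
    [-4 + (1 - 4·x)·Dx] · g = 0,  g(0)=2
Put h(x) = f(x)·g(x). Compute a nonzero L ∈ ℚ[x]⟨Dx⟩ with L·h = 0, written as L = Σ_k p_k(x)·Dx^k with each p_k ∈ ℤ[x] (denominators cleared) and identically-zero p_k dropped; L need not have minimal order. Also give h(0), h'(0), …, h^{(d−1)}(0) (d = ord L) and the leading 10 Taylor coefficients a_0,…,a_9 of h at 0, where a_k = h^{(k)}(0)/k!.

L = (-4 + 16·x) + 8·Dx + (-1 + 4·x)·Dx^2  (order 2).
h: a_k = 0, -8, -32, -368/3, -1472/3, -29456/15, -117824/15, -9897184/315, -39588736/315, -203599216/405, …
ICs: h(0) = 0, h′(0) = -8.

f: a_k = 0, -4, 0, 8/3, 0, -8/15, 0, 16/315, 0, -8/2835, …
g: a_k = 2, 8, 32, 128, 512, 2048, 8192, 32768, 131072, 524288, …
Product ⇒ symmetric product L₀, ord ≤ 2.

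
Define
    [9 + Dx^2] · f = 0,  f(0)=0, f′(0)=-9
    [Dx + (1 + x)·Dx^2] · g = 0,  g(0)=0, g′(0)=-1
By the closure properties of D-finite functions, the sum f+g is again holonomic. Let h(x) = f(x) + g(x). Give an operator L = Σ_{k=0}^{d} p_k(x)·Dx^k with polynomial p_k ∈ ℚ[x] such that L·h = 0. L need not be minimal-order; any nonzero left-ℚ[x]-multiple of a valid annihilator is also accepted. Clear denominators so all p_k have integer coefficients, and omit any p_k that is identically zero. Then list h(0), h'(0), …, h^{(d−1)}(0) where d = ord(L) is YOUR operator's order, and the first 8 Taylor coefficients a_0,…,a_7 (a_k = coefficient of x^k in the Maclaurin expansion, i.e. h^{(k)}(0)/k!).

f: a_k = 0, -9, 0, 27/2, 0, -243/40, 0, 729/560, …
g: a_k = 0, -1, 1/2, -1/3, 1/4, -1/5, 1/6, -1/7, …
Sum ⇒ L₀ = lclm(L_f,L_g) in ℚ(x)⟨Dx⟩.
L = (135 + 162·x + 81·x^2)·Dx + (99 + 261·x + 243·x^2 + 81·x^3)·Dx^2 + (15 + 18·x + 9·x^2)·Dx^3 + (11 + 29·x + 27·x^2 + 9·x^3)·Dx^4  (order 4).
h: a_k = 0, -10, 1/2, 79/6, 1/4, -251/40, 1/6, 649/560, …
ICs: h(0) = 0, h′(0) = -10, h′′(0) = 1, h′′′(0) = 79.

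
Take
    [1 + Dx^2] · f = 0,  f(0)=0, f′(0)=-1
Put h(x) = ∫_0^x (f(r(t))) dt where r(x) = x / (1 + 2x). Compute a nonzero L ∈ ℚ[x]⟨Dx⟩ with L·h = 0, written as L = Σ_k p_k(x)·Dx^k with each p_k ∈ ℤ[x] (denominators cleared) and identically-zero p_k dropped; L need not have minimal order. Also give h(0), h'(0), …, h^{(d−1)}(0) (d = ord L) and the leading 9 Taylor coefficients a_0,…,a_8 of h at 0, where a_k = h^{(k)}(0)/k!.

f: a_k = 0, -1, 0, 1/6, 0, -1/120, 0, 1/5040, 0, …
Change of var in L_f (x↦r) gives L₀.
Integrate: L := L₀·Dx.
L = Dx + (4 + 24·x + 48·x^2 + 32·x^3)·Dx^2 + (1 + 8·x + 24·x^2 + 32·x^3 + 16·x^4)·Dx^3  (order 3).
h: a_k = 0, 0, -1/2, 2/3, -23/24, 7/5, -1441/720, 75/28, -123479/40320, …
ICs: h(0) = 0, h′(0) = 0, h′′(0) = -1.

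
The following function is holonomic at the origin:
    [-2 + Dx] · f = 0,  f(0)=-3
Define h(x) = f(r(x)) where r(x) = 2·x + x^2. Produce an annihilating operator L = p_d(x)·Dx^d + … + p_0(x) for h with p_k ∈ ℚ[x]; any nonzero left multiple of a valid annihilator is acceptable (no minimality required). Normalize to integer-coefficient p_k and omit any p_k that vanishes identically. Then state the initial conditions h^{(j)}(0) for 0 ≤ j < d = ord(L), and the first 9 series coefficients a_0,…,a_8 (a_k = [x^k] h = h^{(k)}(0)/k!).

f: a_k = -3, -6, -6, -4, -2, -4/5, -4/15, -8/105, -2/105, …
Change of var in L_f (x↦r) gives L₀.
L = (-4 - 4·x) + Dx  (order 1).
h: a_k = -3, -12, -30, -56, -86, -568/5, -1996/15, -2960/21, -14386/105, …
ICs: h(0) = -3.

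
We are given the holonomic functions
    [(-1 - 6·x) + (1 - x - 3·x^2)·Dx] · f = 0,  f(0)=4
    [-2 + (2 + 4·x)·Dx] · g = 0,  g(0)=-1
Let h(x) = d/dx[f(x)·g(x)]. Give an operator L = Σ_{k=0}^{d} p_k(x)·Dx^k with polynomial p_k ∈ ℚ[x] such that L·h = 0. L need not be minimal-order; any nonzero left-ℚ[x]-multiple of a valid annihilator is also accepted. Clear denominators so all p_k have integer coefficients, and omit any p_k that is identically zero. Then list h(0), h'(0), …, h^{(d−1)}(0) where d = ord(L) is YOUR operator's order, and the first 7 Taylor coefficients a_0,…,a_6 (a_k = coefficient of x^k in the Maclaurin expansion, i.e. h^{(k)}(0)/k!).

L = (9 + 66·x + 165·x^2 + 210·x^3 + 135·x^4) + (-2 - 9·x - 6·x^2 + 38·x^3 + 87·x^4 + 54·x^5)·Dx  (order 1).
h: a_k = -8, -36, -132, -382, -1155, -6147/2, -16989/2, …
ICs: h(0) = -8.

f: a_k = 4, 4, 16, 28, 76, 160, 388, …
g: a_k = -1, -1, 1/2, -1/2, 5/8, -7/8, 21/16, …
f·g: L₀ = L_f ⊗_s L_g, ord ≤ 1·1.
Derive L from L₀ (diff closure).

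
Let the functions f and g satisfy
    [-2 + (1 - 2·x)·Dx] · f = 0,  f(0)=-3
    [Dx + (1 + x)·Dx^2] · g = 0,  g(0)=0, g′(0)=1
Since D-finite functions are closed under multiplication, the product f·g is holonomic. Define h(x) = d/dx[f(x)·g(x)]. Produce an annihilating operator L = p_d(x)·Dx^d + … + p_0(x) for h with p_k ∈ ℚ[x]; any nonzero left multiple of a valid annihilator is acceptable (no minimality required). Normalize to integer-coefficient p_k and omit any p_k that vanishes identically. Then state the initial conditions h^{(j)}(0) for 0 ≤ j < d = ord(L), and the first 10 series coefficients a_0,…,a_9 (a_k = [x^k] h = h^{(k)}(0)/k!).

f: a_k = -3, -6, -12, -24, -48, -96, -192, -384, -768, -1536, …
g: a_k = 0, 1, -1/2, 1/3, -1/4, 1/5, -1/6, 1/7, -1/8, 1/9, …
f·g: L₀ = L_f ⊗_s L_g, ord ≤ 1·2.
h=h₀': d/dx-closure on L₀ ⇒ L.
L = 8 + (4 + 10·x)·Dx + (-1 + x + 2·x^2)·Dx^2  (order 2).
h: a_k = -3, -9, -30, -77, -391/2, -2331/5, -5454/5, -87159/35, -784851/140, -261554/21, …
ICs: h(0) = -3, h′(0) = -9.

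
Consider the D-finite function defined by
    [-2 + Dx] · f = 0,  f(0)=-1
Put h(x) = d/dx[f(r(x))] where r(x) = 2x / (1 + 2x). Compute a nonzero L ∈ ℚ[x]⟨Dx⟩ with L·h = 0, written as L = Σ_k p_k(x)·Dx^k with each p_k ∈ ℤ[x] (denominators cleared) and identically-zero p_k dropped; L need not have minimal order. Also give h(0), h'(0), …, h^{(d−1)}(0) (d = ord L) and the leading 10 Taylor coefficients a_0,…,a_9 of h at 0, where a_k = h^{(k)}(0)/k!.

f: a_k = -1, -2, -2, -4/3, -2/3, -4/15, -4/45, -8/315, -2/315, -4/2835, …
L₀ from L_f via x↦r, Dx↦r'^{-1}Dx.
Differentiate: ansatz ord ≤ ord L₀ ⇒ L.
L = -8·x + (-1 - 4·x - 4·x^2)·Dx  (order 1).
h: a_k = -4, 0, 16, -128/3, 64, -512/15, -1280/9, 65536/105, -72704/45, 9207808/2835, …
ICs: h(0) = -4.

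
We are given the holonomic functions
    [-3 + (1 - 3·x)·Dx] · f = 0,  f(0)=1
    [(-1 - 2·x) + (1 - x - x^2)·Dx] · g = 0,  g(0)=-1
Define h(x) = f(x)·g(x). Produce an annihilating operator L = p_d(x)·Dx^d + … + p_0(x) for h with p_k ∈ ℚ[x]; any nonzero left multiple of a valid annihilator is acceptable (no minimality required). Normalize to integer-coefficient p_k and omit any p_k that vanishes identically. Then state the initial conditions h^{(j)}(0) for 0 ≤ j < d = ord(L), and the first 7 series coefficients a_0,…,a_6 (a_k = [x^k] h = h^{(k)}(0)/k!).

L = (-4 + 4·x + 9·x^2) + (1 - 4·x + 2·x^2 + 3·x^3)·Dx  (order 1).
h: a_k = -1, -4, -14, -45, -140, -428, -1297, …
ICs: h(0) = -1.

f: a_k = 1, 3, 9, 27, 81, 243, 729, …
g: a_k = -1, -1, -2, -3, -5, -8, -13, …
L₀ := L_f ⊗_s L_g (sym. prod.), ord ≤ 1.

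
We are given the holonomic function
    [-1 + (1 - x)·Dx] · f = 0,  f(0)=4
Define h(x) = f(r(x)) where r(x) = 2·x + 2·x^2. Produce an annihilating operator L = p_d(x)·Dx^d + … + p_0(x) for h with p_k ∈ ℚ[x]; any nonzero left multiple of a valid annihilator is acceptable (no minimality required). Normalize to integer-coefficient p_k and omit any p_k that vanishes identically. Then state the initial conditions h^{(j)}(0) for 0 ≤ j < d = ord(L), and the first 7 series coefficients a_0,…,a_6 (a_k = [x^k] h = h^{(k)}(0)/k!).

L = (2 + 4·x) + (-1 + 2·x + 2·x^2)·Dx  (order 1).
h: a_k = 4, 8, 24, 64, 176, 480, 1312, …
ICs: h(0) = 4.

f: a_k = 4, 4, 4, 4, 4, 4, 4, …
L₀ from L_f via x↦r, Dx↦r'^{-1}Dx.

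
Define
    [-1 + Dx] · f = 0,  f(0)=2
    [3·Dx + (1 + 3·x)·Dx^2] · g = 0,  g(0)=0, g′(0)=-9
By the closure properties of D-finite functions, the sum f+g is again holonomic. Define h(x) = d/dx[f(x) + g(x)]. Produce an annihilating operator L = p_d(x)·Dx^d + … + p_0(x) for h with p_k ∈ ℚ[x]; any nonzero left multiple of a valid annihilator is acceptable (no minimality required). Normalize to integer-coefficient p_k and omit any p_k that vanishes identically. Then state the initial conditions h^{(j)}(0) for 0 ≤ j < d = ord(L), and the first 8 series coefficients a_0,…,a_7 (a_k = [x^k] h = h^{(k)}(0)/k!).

L = (-21 - 9·x) + (17 - 6·x - 9·x^2)·Dx + (4 + 15·x + 9·x^2)·Dx^2  (order 2).
h: a_k = -7, 29, -80, 730/3, -8747/12, 131221/60, -2361959/360, 49601161/2520, …
ICs: h(0) = -7, h′(0) = 29.

f: a_k = 2, 2, 1, 1/3, 1/12, 1/60, 1/360, 1/2520, …
g: a_k = 0, -9, 27/2, -27, 243/4, -729/5, 729/2, -6561/7, …
L₀ := lclm(L_f,L_g); ord L₀ ≤ 1+2.
h₀' ⇒ L via d/dx closure of L₀.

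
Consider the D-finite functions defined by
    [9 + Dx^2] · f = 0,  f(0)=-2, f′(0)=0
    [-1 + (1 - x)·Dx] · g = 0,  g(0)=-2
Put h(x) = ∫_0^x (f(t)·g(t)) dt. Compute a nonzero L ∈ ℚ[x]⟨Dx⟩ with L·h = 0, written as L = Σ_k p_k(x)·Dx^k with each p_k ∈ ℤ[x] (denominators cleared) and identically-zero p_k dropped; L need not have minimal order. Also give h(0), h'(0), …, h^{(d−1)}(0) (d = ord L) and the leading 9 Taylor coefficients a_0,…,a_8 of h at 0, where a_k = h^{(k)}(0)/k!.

L = (-9 + 9·x)·Dx + 2·Dx^2 + (-1 + x)·Dx^3  (order 3).
h: a_k = 0, 4, 2, -14/3, -7/2, -1/10, -1/12, -13/20, -91/160, …
ICs: h(0) = 0, h′(0) = 4, h′′(0) = 4.

f: a_k = -2, 0, 9, 0, -27/4, 0, 81/40, 0, -729/2240, …
g: a_k = -2, -2, -2, -2, -2, -2, -2, -2, -2, …
L₀ := L_f ⊗_s L_g (sym. prod.), ord ≤ 2.
h=∫h₀ ⇒ L = L₀·Dx.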